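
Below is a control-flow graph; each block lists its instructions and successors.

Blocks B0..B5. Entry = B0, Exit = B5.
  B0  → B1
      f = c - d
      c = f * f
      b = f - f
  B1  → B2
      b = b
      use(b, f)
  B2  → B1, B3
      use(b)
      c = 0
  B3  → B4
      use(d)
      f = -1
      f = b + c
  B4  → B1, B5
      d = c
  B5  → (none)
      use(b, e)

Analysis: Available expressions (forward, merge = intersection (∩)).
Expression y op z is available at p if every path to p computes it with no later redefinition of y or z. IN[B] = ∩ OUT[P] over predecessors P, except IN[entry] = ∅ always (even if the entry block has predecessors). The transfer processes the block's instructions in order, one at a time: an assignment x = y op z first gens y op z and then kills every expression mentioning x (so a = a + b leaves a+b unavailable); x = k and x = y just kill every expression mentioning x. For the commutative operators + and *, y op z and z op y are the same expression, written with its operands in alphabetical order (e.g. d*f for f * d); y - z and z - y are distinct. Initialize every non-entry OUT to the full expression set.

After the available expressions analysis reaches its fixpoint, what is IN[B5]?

Answer: {b+c}

Trace:
Converged values:
  B0:   IN={}   OUT={f*f, f-f}
  B1:   IN={}   OUT={}
  B2:   IN={}   OUT={}
  B3:   IN={}   OUT={b+c}
  B4:   IN={b+c}   OUT={b+c}
  B5:   IN={b+c}   OUT={b+c}

Merge at B5: IN[B5] = OUT[B4] = {b+c}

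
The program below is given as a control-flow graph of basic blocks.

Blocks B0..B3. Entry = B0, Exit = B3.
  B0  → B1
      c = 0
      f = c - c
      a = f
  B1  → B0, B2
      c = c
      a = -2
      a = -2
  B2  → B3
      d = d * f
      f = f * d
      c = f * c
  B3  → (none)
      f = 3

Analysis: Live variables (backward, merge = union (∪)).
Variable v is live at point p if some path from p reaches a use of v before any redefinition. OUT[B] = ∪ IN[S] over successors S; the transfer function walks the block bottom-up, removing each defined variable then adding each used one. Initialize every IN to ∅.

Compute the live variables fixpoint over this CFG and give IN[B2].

Answer: {c, d, f}

Trace:
Converged values:
  B0: | IN={d} | OUT={c, d, f}
  B1: | IN={c, d, f} | OUT={c, d, f}
  B2: | IN={c, d, f} | OUT={}
  B3: | IN={} | OUT={}

Merge at B2: OUT[B2] = IN[B3] = {}
Applying B2's transfer function to that OUT value gives IN[B2] (row B2 above).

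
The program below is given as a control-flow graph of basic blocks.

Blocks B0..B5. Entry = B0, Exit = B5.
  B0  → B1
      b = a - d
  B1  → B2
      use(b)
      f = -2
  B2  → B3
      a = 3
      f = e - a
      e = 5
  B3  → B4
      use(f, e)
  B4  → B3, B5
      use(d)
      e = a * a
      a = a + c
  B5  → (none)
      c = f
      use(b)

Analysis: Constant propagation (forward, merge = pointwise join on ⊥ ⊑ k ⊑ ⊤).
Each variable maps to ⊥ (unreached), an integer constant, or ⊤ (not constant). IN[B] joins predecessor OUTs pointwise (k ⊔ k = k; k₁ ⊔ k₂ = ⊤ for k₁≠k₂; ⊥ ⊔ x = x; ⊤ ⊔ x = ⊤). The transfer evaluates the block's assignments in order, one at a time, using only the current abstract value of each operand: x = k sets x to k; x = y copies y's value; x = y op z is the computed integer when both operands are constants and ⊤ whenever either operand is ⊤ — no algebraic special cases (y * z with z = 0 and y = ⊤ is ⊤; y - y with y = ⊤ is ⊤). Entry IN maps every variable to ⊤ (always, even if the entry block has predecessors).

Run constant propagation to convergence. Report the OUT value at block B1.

Answer: {a: ⊤, b: ⊤, c: ⊤, d: ⊤, e: ⊤, f: -2}

Derivation:
Converged values:
  B0:  IN=(all ⊤)  OUT=(all ⊤)
  B1:  IN=(all ⊤)  OUT={f:-2; rest ⊤}
  B2:  IN={f:-2; rest ⊤}  OUT={a:3, e:5; rest ⊤}
  B3:  IN=(all ⊤)  OUT=(all ⊤)
  B4:  IN=(all ⊤)  OUT=(all ⊤)
  B5:  IN=(all ⊤)  OUT=(all ⊤)

Merge at B1: IN[B1] = OUT[B0] = {a: ⊤, b: ⊤, c: ⊤, d: ⊤, e: ⊤, f: ⊤}
Applying B1's transfer function to that IN value gives OUT[B1] (row B1 above).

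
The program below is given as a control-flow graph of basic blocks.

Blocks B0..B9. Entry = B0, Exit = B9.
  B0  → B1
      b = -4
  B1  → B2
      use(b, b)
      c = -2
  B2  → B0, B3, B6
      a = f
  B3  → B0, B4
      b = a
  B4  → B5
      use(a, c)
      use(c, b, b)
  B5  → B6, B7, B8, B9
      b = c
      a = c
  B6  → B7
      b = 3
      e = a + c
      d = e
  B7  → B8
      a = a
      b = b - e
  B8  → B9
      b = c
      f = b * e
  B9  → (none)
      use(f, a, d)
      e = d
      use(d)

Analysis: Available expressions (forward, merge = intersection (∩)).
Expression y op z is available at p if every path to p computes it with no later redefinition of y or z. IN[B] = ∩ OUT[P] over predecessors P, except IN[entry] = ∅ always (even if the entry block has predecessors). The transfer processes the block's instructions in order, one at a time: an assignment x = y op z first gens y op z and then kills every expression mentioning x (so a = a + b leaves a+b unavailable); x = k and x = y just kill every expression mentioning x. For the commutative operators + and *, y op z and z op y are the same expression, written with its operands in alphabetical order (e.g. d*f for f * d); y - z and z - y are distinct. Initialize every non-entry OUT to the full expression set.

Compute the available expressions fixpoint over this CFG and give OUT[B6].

Fixpoint table:
  B0: | IN={} | OUT={}
  B1: | IN={} | OUT={}
  B2: | IN={} | OUT={}
  B3: | IN={} | OUT={}
  B4: | IN={} | OUT={}
  B5: | IN={} | OUT={}
  B6: | IN={} | OUT={a+c}
  B7: | IN={} | OUT={}
  B8: | IN={} | OUT={b*e}
  B9: | IN={} | OUT={}

Merge at B6: IN[B6] = OUT[B2] ∩ OUT[B5] = {}
Applying B6's transfer function to that IN value gives OUT[B6] (row B6 above).

Answer: {a+c}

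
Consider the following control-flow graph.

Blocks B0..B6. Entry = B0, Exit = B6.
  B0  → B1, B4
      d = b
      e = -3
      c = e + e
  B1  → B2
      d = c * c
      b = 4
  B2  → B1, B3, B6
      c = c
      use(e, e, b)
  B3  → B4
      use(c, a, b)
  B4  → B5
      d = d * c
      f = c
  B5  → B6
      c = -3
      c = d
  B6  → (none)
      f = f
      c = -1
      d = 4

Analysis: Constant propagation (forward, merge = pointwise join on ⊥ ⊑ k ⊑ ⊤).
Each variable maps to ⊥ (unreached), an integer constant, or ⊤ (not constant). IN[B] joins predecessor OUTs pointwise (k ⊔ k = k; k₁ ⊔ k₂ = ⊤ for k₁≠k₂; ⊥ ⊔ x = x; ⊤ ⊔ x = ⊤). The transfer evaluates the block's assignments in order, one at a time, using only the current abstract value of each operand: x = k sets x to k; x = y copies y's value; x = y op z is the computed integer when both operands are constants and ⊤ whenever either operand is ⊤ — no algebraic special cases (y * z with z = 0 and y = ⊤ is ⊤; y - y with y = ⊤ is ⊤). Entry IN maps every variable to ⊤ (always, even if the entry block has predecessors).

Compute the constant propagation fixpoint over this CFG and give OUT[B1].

Answer: {a: ⊤, b: 4, c: -6, d: 36, e: -3, f: ⊤}

Trace:
Fixpoint table:
  B0:   IN=(all ⊤)   OUT={c:-6, e:-3; rest ⊤}
  B1:   IN={c:-6, e:-3; rest ⊤}   OUT={b:4, c:-6, d:36, e:-3; rest ⊤}
  B2:   IN={b:4, c:-6, d:36, e:-3; rest ⊤}   OUT={b:4, c:-6, d:36, e:-3; rest ⊤}
  B3:   IN={b:4, c:-6, d:36, e:-3; rest ⊤}   OUT={b:4, c:-6, d:36, e:-3; rest ⊤}
  B4:   IN={c:-6, e:-3; rest ⊤}   OUT={c:-6, e:-3, f:-6; rest ⊤}
  B5:   IN={c:-6, e:-3, f:-6; rest ⊤}   OUT={e:-3, f:-6; rest ⊤}
  B6:   IN={e:-3; rest ⊤}   OUT={c:-1, d:4, e:-3; rest ⊤}

Merge at B1: IN[B1] = OUT[B0] ⊔ OUT[B2] = {a: ⊤, b: ⊤, c: -6, d: ⊤, e: -3, f: ⊤}
Applying B1's transfer function to that IN value gives OUT[B1] (row B1 above).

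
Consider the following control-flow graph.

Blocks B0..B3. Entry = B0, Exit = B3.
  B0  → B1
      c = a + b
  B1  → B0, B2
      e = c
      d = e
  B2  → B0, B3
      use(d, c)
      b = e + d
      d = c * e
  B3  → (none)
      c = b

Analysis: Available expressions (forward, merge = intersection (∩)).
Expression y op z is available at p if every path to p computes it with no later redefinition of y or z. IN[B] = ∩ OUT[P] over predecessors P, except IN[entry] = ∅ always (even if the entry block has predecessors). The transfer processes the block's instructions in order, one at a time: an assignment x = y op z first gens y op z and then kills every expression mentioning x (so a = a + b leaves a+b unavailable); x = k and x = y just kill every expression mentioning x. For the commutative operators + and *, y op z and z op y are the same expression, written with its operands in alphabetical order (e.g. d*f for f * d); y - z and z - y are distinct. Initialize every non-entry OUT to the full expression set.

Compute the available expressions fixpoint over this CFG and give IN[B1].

Converged values:
  B0: | IN={} | OUT={a+b}
  B1: | IN={a+b} | OUT={a+b}
  B2: | IN={a+b} | OUT={c*e}
  B3: | IN={c*e} | OUT={}

Merge at B1: IN[B1] = OUT[B0] = {a+b}

Answer: {a+b}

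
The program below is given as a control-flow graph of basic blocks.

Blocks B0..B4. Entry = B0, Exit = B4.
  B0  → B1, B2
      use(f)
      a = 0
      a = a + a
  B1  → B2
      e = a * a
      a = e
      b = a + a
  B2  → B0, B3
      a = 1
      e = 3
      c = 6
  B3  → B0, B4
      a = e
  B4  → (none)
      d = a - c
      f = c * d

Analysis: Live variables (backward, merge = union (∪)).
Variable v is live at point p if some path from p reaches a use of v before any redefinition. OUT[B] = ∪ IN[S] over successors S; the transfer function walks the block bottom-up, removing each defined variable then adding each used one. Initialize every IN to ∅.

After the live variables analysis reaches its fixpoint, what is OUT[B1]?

Answer: {f}

Working:
Per-block solution:
  B0:  IN={f}  OUT={a, f}
  B1:  IN={a, f}  OUT={f}
  B2:  IN={f}  OUT={c, e, f}
  B3:  IN={c, e, f}  OUT={a, c, f}
  B4:  IN={a, c}  OUT={}

Merge at B1: OUT[B1] = IN[B2] = {f}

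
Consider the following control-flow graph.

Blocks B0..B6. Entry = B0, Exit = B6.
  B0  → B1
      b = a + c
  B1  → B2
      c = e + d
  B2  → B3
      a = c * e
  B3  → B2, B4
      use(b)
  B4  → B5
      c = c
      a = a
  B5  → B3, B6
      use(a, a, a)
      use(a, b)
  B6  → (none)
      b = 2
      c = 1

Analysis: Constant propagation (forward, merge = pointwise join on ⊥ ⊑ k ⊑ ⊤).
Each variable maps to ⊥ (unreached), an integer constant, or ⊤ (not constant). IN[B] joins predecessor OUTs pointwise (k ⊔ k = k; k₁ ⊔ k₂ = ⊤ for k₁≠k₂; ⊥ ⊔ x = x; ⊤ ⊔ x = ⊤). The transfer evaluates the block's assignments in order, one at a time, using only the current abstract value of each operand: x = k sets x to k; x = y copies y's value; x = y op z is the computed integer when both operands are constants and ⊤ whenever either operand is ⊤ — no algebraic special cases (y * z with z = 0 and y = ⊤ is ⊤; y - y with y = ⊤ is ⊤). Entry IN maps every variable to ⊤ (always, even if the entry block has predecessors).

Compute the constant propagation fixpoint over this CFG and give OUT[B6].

Answer: {a: ⊤, b: 2, c: 1, d: ⊤, e: ⊤, f: ⊤}

Derivation:
Per-block solution:
  B0:   IN=(all ⊤)   OUT=(all ⊤)
  B1:   IN=(all ⊤)   OUT=(all ⊤)
  B2:   IN=(all ⊤)   OUT=(all ⊤)
  B3:   IN=(all ⊤)   OUT=(all ⊤)
  B4:   IN=(all ⊤)   OUT=(all ⊤)
  B5:   IN=(all ⊤)   OUT=(all ⊤)
  B6:   IN=(all ⊤)   OUT={b:2, c:1; rest ⊤}

Merge at B6: IN[B6] = OUT[B5] = {a: ⊤, b: ⊤, c: ⊤, d: ⊤, e: ⊤, f: ⊤}
Applying B6's transfer function to that IN value gives OUT[B6] (row B6 above).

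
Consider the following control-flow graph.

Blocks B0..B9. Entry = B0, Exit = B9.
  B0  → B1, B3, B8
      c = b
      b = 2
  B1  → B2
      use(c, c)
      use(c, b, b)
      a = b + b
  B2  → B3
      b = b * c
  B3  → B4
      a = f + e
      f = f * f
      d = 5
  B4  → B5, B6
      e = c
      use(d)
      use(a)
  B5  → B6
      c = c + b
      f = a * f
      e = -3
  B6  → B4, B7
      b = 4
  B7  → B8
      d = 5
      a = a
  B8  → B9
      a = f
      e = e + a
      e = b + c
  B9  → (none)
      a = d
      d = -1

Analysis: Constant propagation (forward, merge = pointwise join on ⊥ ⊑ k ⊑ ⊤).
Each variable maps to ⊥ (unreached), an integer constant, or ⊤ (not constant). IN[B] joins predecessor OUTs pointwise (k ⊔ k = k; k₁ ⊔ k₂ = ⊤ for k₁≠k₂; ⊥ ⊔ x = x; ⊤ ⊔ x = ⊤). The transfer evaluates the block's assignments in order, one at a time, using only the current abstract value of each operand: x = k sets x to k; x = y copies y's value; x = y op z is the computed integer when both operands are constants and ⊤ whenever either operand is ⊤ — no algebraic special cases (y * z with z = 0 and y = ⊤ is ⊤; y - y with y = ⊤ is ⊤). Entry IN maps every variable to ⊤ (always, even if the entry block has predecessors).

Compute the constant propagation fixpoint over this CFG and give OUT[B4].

Converged values:
  B0:   IN=(all ⊤)   OUT={b:2; rest ⊤}
  B1:   IN={b:2; rest ⊤}   OUT={a:4, b:2; rest ⊤}
  B2:   IN={a:4, b:2; rest ⊤}   OUT={a:4; rest ⊤}
  B3:   IN=(all ⊤)   OUT={d:5; rest ⊤}
  B4:   IN={d:5; rest ⊤}   OUT={d:5; rest ⊤}
  B5:   IN={d:5; rest ⊤}   OUT={d:5, e:-3; rest ⊤}
  B6:   IN={d:5; rest ⊤}   OUT={b:4, d:5; rest ⊤}
  B7:   IN={b:4, d:5; rest ⊤}   OUT={b:4, d:5; rest ⊤}
  B8:   IN=(all ⊤)   OUT=(all ⊤)
  B9:   IN=(all ⊤)   OUT={d:-1; rest ⊤}

Merge at B4: IN[B4] = OUT[B3] ⊔ OUT[B6] = {a: ⊤, b: ⊤, c: ⊤, d: 5, e: ⊤, f: ⊤}
Applying B4's transfer function to that IN value gives OUT[B4] (row B4 above).

Answer: {a: ⊤, b: ⊤, c: ⊤, d: 5, e: ⊤, f: ⊤}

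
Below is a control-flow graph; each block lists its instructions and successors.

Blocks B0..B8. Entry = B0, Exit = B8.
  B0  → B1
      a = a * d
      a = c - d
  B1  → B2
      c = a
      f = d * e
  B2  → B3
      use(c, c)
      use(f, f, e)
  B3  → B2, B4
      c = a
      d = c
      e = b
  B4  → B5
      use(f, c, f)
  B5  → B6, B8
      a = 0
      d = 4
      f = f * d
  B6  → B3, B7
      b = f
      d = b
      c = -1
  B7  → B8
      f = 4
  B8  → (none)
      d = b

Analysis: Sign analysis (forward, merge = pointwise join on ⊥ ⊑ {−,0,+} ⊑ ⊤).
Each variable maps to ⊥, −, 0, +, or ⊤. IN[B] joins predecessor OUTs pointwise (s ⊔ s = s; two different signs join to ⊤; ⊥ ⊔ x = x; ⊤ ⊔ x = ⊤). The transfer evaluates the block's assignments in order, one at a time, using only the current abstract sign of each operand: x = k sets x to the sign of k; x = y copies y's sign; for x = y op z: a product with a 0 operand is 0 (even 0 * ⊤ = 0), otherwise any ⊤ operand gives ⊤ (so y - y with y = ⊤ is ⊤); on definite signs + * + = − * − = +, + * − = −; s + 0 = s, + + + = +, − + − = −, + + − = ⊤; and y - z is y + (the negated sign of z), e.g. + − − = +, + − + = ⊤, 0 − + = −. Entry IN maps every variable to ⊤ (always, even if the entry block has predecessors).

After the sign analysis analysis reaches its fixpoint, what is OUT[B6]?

Per-block solution:
  B0: | IN=(all ⊤) | OUT=(all ⊤)
  B1: | IN=(all ⊤) | OUT=(all ⊤)
  B2: | IN=(all ⊤) | OUT=(all ⊤)
  B3: | IN=(all ⊤) | OUT=(all ⊤)
  B4: | IN=(all ⊤) | OUT=(all ⊤)
  B5: | IN=(all ⊤) | OUT={a:0, d:+; rest ⊤}
  B6: | IN={a:0, d:+; rest ⊤} | OUT={a:0, c:-; rest ⊤}
  B7: | IN={a:0, c:-; rest ⊤} | OUT={a:0, c:-, f:+; rest ⊤}
  B8: | IN={a:0; rest ⊤} | OUT={a:0; rest ⊤}

Merge at B6: IN[B6] = OUT[B5] = {a: 0, b: ⊤, c: ⊤, d: +, e: ⊤, f: ⊤}
Applying B6's transfer function to that IN value gives OUT[B6] (row B6 above).

Answer: {a: 0, b: ⊤, c: -, d: ⊤, e: ⊤, f: ⊤}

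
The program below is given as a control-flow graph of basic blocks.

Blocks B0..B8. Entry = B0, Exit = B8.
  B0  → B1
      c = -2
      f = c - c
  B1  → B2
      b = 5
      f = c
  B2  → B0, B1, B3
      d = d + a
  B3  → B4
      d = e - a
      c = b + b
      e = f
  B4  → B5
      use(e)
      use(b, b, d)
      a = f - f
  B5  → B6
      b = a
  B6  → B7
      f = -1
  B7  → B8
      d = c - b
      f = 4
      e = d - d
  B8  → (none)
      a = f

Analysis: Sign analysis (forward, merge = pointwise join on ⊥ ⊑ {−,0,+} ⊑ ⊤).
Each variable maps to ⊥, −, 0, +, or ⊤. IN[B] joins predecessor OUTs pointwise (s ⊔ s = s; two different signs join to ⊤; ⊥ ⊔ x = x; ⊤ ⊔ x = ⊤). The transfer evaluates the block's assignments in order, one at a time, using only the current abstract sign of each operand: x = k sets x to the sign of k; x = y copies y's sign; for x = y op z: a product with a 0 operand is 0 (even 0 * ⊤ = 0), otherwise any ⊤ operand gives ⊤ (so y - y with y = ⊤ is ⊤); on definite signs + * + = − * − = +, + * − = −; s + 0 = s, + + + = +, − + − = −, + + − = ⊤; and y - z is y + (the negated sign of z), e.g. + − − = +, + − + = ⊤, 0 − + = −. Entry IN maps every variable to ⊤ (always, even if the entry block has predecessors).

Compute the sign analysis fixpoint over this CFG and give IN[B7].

Answer: {a: ⊤, b: ⊤, c: +, d: ⊤, e: -, f: -}

Working:
Converged values:
  B0:  IN=(all ⊤)  OUT={c:-; rest ⊤}
  B1:  IN={c:-; rest ⊤}  OUT={b:+, c:-, f:-; rest ⊤}
  B2:  IN={b:+, c:-, f:-; rest ⊤}  OUT={b:+, c:-, f:-; rest ⊤}
  B3:  IN={b:+, c:-, f:-; rest ⊤}  OUT={b:+, c:+, e:-, f:-; rest ⊤}
  B4:  IN={b:+, c:+, e:-, f:-; rest ⊤}  OUT={b:+, c:+, e:-, f:-; rest ⊤}
  B5:  IN={b:+, c:+, e:-, f:-; rest ⊤}  OUT={c:+, e:-, f:-; rest ⊤}
  B6:  IN={c:+, e:-, f:-; rest ⊤}  OUT={c:+, e:-, f:-; rest ⊤}
  B7:  IN={c:+, e:-, f:-; rest ⊤}  OUT={c:+, f:+; rest ⊤}
  B8:  IN={c:+, f:+; rest ⊤}  OUT={a:+, c:+, f:+; rest ⊤}

Merge at B7: IN[B7] = OUT[B6] = {a: ⊤, b: ⊤, c: +, d: ⊤, e: -, f: -}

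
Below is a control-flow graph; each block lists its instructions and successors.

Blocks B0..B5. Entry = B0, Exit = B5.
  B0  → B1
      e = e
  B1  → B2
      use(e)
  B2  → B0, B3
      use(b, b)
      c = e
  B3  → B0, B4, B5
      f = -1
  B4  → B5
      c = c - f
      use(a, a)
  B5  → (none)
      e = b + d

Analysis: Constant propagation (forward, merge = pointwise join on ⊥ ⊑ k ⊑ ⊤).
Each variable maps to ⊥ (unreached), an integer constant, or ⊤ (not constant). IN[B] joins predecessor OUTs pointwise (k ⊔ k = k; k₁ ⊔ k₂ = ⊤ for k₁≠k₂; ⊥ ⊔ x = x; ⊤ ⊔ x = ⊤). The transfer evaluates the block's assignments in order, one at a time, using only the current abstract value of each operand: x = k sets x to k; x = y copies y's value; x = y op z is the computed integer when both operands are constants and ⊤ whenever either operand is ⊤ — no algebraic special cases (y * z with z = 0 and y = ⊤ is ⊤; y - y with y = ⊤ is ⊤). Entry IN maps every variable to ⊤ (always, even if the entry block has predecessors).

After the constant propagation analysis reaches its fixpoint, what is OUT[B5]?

Fixpoint table:
  B0:   IN=(all ⊤)   OUT=(all ⊤)
  B1:   IN=(all ⊤)   OUT=(all ⊤)
  B2:   IN=(all ⊤)   OUT=(all ⊤)
  B3:   IN=(all ⊤)   OUT={f:-1; rest ⊤}
  B4:   IN={f:-1; rest ⊤}   OUT={f:-1; rest ⊤}
  B5:   IN={f:-1; rest ⊤}   OUT={f:-1; rest ⊤}

Merge at B5: IN[B5] = OUT[B3] ⊔ OUT[B4] = {a: ⊤, b: ⊤, c: ⊤, d: ⊤, e: ⊤, f: -1}
Applying B5's transfer function to that IN value gives OUT[B5] (row B5 above).

Answer: {a: ⊤, b: ⊤, c: ⊤, d: ⊤, e: ⊤, f: -1}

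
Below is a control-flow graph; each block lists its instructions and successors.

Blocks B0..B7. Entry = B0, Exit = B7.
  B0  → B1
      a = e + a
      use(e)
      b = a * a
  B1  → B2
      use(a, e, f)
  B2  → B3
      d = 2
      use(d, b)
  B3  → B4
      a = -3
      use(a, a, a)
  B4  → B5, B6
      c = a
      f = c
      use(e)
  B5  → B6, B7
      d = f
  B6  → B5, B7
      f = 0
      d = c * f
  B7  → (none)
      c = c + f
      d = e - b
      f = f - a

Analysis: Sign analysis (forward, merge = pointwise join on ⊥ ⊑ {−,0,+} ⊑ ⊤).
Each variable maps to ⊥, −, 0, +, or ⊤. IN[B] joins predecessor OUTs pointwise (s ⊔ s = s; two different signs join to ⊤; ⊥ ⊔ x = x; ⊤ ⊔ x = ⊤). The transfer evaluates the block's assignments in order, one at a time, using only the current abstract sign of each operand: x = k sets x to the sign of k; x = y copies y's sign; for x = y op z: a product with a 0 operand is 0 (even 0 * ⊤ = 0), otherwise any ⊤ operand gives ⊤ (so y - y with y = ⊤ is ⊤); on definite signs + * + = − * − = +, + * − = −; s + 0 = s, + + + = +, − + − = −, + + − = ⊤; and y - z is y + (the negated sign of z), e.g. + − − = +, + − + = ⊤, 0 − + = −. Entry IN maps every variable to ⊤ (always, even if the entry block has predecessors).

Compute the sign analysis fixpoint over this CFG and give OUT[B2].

Answer: {a: ⊤, b: ⊤, c: ⊤, d: +, e: ⊤, f: ⊤}

Trace:
Per-block solution:
  B0:  IN=(all ⊤)  OUT=(all ⊤)
  B1:  IN=(all ⊤)  OUT=(all ⊤)
  B2:  IN=(all ⊤)  OUT={d:+; rest ⊤}
  B3:  IN={d:+; rest ⊤}  OUT={a:-, d:+; rest ⊤}
  B4:  IN={a:-, d:+; rest ⊤}  OUT={a:-, c:-, d:+, f:-; rest ⊤}
  B5:  IN={a:-, c:-; rest ⊤}  OUT={a:-, c:-; rest ⊤}
  B6:  IN={a:-, c:-; rest ⊤}  OUT={a:-, c:-, d:0, f:0; rest ⊤}
  B7:  IN={a:-, c:-; rest ⊤}  OUT={a:-; rest ⊤}

Merge at B2: IN[B2] = OUT[B1] = {a: ⊤, b: ⊤, c: ⊤, d: ⊤, e: ⊤, f: ⊤}
Applying B2's transfer function to that IN value gives OUT[B2] (row B2 above).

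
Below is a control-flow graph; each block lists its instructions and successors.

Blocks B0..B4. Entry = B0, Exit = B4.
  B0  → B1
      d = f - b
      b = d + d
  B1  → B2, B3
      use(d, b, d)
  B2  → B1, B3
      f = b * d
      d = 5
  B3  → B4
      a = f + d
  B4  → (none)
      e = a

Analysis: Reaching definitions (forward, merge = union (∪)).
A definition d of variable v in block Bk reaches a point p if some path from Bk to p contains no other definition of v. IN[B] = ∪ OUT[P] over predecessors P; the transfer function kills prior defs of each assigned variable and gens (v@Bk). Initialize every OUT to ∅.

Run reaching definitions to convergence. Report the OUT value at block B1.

Answer: {b@B0, d@B0, d@B2, f@B2}

Derivation:
Per-block solution:
  B0: | IN={} | OUT={b@B0, d@B0}
  B1: | IN={b@B0, d@B0, d@B2, f@B2} | OUT={b@B0, d@B0, d@B2, f@B2}
  B2: | IN={b@B0, d@B0, d@B2, f@B2} | OUT={b@B0, d@B2, f@B2}
  B3: | IN={b@B0, d@B0, d@B2, f@B2} | OUT={a@B3, b@B0, d@B0, d@B2, f@B2}
  B4: | IN={a@B3, b@B0, d@B0, d@B2, f@B2} | OUT={a@B3, b@B0, d@B0, d@B2, e@B4, f@B2}

Merge at B1: IN[B1] = OUT[B0] ⊔ OUT[B2] = {b@B0, d@B0, d@B2, f@B2}
Applying B1's transfer function to that IN value gives OUT[B1] (row B1 above).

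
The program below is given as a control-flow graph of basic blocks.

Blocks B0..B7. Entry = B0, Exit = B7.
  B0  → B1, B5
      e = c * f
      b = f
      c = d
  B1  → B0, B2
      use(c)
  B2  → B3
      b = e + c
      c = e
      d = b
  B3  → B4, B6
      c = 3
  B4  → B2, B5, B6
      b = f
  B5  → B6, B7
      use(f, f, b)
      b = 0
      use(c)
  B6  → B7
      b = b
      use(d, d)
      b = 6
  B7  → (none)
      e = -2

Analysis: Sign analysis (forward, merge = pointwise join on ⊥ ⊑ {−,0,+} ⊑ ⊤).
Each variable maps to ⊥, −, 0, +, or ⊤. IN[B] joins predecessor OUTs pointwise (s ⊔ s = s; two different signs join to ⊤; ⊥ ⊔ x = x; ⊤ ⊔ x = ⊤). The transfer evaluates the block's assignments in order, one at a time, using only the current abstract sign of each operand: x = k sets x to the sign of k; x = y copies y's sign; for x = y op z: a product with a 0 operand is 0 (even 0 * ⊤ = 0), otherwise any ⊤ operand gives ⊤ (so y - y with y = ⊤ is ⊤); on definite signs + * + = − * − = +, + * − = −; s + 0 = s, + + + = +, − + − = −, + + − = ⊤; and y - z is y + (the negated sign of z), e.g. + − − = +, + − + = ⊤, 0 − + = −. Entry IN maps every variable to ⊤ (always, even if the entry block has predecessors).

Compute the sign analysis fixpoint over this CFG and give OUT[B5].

Answer: {a: ⊤, b: 0, c: ⊤, d: ⊤, e: ⊤, f: ⊤}

Trace:
Per-block solution:
  B0: | IN=(all ⊤) | OUT=(all ⊤)
  B1: | IN=(all ⊤) | OUT=(all ⊤)
  B2: | IN=(all ⊤) | OUT=(all ⊤)
  B3: | IN=(all ⊤) | OUT={c:+; rest ⊤}
  B4: | IN={c:+; rest ⊤} | OUT={c:+; rest ⊤}
  B5: | IN=(all ⊤) | OUT={b:0; rest ⊤}
  B6: | IN=(all ⊤) | OUT={b:+; rest ⊤}
  B7: | IN=(all ⊤) | OUT={e:-; rest ⊤}

Merge at B5: IN[B5] = OUT[B0] ⊔ OUT[B4] = {a: ⊤, b: ⊤, c: ⊤, d: ⊤, e: ⊤, f: ⊤}
Applying B5's transfer function to that IN value gives OUT[B5] (row B5 above).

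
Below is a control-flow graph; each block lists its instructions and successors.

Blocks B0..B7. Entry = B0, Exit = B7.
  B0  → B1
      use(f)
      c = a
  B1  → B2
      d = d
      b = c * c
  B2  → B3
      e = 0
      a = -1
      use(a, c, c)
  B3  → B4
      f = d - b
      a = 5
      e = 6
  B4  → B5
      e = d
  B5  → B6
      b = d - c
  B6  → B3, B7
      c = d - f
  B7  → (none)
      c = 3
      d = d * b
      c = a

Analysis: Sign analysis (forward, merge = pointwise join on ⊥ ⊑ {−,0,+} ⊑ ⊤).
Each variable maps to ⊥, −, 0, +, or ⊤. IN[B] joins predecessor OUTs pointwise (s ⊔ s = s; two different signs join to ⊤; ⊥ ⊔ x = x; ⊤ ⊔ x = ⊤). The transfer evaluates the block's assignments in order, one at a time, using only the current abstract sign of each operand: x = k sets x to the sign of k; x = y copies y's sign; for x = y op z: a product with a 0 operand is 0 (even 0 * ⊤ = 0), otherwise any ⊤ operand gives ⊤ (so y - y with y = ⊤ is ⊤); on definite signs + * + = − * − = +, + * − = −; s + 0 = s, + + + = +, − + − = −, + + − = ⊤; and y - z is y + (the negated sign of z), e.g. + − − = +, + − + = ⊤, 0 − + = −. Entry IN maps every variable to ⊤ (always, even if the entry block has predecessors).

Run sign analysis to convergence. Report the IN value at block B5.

Fixpoint table:
  B0: | IN=(all ⊤) | OUT=(all ⊤)
  B1: | IN=(all ⊤) | OUT=(all ⊤)
  B2: | IN=(all ⊤) | OUT={a:-, e:0; rest ⊤}
  B3: | IN=(all ⊤) | OUT={a:+, e:+; rest ⊤}
  B4: | IN={a:+, e:+; rest ⊤} | OUT={a:+; rest ⊤}
  B5: | IN={a:+; rest ⊤} | OUT={a:+; rest ⊤}
  B6: | IN={a:+; rest ⊤} | OUT={a:+; rest ⊤}
  B7: | IN={a:+; rest ⊤} | OUT={a:+, c:+; rest ⊤}

Merge at B5: IN[B5] = OUT[B4] = {a: +, b: ⊤, c: ⊤, d: ⊤, e: ⊤, f: ⊤}

Answer: {a: +, b: ⊤, c: ⊤, d: ⊤, e: ⊤, f: ⊤}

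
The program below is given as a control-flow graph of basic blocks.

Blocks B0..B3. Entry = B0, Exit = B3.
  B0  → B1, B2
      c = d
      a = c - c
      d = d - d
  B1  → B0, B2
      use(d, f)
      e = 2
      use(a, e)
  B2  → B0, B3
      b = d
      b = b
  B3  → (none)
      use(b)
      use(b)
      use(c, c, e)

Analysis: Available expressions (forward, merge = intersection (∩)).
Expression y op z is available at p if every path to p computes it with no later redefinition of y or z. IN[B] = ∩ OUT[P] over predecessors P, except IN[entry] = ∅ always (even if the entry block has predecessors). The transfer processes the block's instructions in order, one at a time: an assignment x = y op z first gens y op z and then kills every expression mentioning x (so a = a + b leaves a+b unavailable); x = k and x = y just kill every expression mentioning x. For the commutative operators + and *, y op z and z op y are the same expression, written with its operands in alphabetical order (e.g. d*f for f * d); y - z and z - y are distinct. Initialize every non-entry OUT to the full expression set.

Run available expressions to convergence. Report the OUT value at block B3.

Fixpoint table:
  B0:  IN={}  OUT={c-c}
  B1:  IN={c-c}  OUT={c-c}
  B2:  IN={c-c}  OUT={c-c}
  B3:  IN={c-c}  OUT={c-c}

Merge at B3: IN[B3] = OUT[B2] = {c-c}
Applying B3's transfer function to that IN value gives OUT[B3] (row B3 above).

Answer: {c-c}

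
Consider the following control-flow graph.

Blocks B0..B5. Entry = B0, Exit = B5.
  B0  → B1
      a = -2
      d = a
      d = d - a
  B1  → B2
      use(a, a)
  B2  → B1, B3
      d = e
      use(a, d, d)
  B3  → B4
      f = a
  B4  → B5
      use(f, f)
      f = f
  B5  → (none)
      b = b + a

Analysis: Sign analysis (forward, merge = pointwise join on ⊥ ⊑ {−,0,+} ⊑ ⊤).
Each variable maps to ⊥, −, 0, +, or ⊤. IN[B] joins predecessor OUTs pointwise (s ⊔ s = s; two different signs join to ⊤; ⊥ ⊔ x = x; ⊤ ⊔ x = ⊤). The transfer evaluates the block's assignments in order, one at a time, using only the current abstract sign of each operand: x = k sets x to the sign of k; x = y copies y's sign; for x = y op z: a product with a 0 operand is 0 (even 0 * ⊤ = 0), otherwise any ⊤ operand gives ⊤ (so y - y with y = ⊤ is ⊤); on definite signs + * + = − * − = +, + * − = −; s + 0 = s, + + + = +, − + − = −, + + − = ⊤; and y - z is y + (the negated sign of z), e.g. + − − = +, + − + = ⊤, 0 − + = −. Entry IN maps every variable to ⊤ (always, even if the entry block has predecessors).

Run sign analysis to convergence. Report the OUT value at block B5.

Answer: {a: -, b: ⊤, c: ⊤, d: ⊤, e: ⊤, f: -}

Derivation:
Converged values:
  B0: | IN=(all ⊤) | OUT={a:-; rest ⊤}
  B1: | IN={a:-; rest ⊤} | OUT={a:-; rest ⊤}
  B2: | IN={a:-; rest ⊤} | OUT={a:-; rest ⊤}
  B3: | IN={a:-; rest ⊤} | OUT={a:-, f:-; rest ⊤}
  B4: | IN={a:-, f:-; rest ⊤} | OUT={a:-, f:-; rest ⊤}
  B5: | IN={a:-, f:-; rest ⊤} | OUT={a:-, f:-; rest ⊤}

Merge at B5: IN[B5] = OUT[B4] = {a: -, b: ⊤, c: ⊤, d: ⊤, e: ⊤, f: -}
Applying B5's transfer function to that IN value gives OUT[B5] (row B5 above).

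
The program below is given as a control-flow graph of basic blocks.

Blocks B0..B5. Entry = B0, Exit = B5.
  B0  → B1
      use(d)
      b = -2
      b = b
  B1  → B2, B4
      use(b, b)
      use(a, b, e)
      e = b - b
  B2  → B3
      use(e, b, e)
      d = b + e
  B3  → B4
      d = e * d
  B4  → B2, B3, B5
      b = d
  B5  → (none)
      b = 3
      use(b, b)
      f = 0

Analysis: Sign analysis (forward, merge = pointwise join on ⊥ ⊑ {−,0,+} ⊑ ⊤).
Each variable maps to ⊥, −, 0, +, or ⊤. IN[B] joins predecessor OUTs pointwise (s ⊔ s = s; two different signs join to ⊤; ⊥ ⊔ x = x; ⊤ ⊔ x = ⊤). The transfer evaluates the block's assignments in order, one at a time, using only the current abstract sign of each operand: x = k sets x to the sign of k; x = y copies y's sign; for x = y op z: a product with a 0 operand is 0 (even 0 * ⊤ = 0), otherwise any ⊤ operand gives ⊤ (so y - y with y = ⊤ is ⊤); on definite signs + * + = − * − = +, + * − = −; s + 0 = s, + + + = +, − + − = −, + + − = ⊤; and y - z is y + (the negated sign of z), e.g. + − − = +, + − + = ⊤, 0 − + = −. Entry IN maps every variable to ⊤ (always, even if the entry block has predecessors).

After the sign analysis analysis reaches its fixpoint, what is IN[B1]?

Fixpoint table:
  B0: | IN=(all ⊤) | OUT={b:-; rest ⊤}
  B1: | IN={b:-; rest ⊤} | OUT={b:-; rest ⊤}
  B2: | IN=(all ⊤) | OUT=(all ⊤)
  B3: | IN=(all ⊤) | OUT=(all ⊤)
  B4: | IN=(all ⊤) | OUT=(all ⊤)
  B5: | IN=(all ⊤) | OUT={b:+, f:0; rest ⊤}

Merge at B1: IN[B1] = OUT[B0] = {a: ⊤, b: -, c: ⊤, d: ⊤, e: ⊤, f: ⊤}

Answer: {a: ⊤, b: -, c: ⊤, d: ⊤, e: ⊤, f: ⊤}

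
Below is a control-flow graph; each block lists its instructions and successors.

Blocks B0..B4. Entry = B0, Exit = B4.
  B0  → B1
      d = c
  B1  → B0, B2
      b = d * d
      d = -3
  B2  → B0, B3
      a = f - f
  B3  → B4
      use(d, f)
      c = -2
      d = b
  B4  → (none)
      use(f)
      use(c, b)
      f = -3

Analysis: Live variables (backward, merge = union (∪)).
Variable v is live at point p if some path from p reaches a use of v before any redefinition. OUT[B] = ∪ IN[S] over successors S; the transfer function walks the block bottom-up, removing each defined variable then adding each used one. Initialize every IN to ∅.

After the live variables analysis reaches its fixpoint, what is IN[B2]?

Fixpoint table:
  B0: | IN={c, f} | OUT={c, d, f}
  B1: | IN={c, d, f} | OUT={b, c, d, f}
  B2: | IN={b, c, d, f} | OUT={b, c, d, f}
  B3: | IN={b, d, f} | OUT={b, c, f}
  B4: | IN={b, c, f} | OUT={}

Merge at B2: OUT[B2] = IN[B0] ⊔ IN[B3] = {b, c, d, f}
Applying B2's transfer function to that OUT value gives IN[B2] (row B2 above).

Answer: {b, c, d, f}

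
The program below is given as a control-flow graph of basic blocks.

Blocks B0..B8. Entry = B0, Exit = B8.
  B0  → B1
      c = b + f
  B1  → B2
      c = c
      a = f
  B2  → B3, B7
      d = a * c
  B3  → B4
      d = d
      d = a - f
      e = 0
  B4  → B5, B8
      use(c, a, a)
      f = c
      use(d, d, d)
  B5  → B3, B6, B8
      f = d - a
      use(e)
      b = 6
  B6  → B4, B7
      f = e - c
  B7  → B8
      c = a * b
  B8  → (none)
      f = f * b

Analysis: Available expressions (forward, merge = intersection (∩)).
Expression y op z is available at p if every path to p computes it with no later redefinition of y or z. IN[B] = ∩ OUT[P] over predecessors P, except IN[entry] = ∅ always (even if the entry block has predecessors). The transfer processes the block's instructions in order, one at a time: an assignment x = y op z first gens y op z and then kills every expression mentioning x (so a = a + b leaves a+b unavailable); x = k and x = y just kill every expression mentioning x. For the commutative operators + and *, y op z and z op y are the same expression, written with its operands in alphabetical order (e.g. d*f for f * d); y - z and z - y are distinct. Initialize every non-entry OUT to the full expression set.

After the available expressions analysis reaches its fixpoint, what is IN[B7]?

Answer: {a*c}

Derivation:
Fixpoint table:
  B0:  IN={}  OUT={b+f}
  B1:  IN={b+f}  OUT={b+f}
  B2:  IN={b+f}  OUT={a*c, b+f}
  B3:  IN={a*c}  OUT={a*c, a-f}
  B4:  IN={a*c}  OUT={a*c}
  B5:  IN={a*c}  OUT={a*c, d-a}
  B6:  IN={a*c, d-a}  OUT={a*c, d-a, e-c}
  B7:  IN={a*c}  OUT={a*b}
  B8:  IN={}  OUT={}

Merge at B7: IN[B7] = OUT[B2] ∩ OUT[B6] = {a*c}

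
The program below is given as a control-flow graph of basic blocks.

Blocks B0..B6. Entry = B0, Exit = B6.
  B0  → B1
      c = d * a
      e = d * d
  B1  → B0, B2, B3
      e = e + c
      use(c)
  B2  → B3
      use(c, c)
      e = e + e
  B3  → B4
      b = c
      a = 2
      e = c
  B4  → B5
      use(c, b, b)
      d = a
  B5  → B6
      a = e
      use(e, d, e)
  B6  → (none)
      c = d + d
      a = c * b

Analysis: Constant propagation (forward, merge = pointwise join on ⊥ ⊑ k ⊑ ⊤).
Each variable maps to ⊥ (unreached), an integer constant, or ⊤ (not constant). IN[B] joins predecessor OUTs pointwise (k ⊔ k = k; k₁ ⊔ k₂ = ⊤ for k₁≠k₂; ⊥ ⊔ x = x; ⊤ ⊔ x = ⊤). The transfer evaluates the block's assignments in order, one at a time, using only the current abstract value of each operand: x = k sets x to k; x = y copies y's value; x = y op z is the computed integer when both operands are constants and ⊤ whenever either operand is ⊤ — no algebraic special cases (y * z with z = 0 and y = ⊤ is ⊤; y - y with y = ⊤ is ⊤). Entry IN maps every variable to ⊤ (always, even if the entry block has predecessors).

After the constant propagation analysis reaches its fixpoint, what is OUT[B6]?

Answer: {a: ⊤, b: ⊤, c: 4, d: 2, e: ⊤, f: ⊤}

Trace:
Converged values:
  B0:  IN=(all ⊤)  OUT=(all ⊤)
  B1:  IN=(all ⊤)  OUT=(all ⊤)
  B2:  IN=(all ⊤)  OUT=(all ⊤)
  B3:  IN=(all ⊤)  OUT={a:2; rest ⊤}
  B4:  IN={a:2; rest ⊤}  OUT={a:2, d:2; rest ⊤}
  B5:  IN={a:2, d:2; rest ⊤}  OUT={d:2; rest ⊤}
  B6:  IN={d:2; rest ⊤}  OUT={c:4, d:2; rest ⊤}

Merge at B6: IN[B6] = OUT[B5] = {a: ⊤, b: ⊤, c: ⊤, d: 2, e: ⊤, f: ⊤}
Applying B6's transfer function to that IN value gives OUT[B6] (row B6 above).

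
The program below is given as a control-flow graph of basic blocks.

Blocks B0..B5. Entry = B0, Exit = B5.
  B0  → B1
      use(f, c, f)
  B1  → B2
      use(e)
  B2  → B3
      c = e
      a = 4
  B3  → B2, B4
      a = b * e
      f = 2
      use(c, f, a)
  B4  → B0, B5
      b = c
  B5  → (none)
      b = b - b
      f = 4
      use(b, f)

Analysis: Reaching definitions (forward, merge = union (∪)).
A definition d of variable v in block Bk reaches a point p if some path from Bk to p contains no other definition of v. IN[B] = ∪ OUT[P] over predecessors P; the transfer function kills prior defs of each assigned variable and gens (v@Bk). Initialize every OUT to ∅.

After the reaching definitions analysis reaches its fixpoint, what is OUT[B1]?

Answer: {a@B3, b@B4, c@B2, f@B3}

Working:
Fixpoint table:
  B0:  IN={a@B3, b@B4, c@B2, f@B3}  OUT={a@B3, b@B4, c@B2, f@B3}
  B1:  IN={a@B3, b@B4, c@B2, f@B3}  OUT={a@B3, b@B4, c@B2, f@B3}
  B2:  IN={a@B3, b@B4, c@B2, f@B3}  OUT={a@B2, b@B4, c@B2, f@B3}
  B3:  IN={a@B2, b@B4, c@B2, f@B3}  OUT={a@B3, b@B4, c@B2, f@B3}
  B4:  IN={a@B3, b@B4, c@B2, f@B3}  OUT={a@B3, b@B4, c@B2, f@B3}
  B5:  IN={a@B3, b@B4, c@B2, f@B3}  OUT={a@B3, b@B5, c@B2, f@B5}

Merge at B1: IN[B1] = OUT[B0] = {a@B3, b@B4, c@B2, f@B3}
Applying B1's transfer function to that IN value gives OUT[B1] (row B1 above).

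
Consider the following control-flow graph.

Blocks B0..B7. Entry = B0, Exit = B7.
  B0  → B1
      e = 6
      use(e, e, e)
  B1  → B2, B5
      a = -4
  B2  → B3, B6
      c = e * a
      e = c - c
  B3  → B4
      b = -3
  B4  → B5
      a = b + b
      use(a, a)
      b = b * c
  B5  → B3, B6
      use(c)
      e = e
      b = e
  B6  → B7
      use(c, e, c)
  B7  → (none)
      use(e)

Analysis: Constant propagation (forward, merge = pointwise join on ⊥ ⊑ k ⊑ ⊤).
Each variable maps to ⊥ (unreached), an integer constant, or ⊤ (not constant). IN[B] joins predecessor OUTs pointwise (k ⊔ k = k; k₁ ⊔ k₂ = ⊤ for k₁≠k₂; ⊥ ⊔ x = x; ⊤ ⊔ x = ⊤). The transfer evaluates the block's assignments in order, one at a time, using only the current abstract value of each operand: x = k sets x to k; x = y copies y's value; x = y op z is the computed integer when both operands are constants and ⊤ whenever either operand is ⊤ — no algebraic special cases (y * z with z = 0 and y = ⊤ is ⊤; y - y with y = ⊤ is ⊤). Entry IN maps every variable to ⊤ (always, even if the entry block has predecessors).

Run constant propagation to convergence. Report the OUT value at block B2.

Fixpoint table:
  B0:   IN=(all ⊤)   OUT={e:6; rest ⊤}
  B1:   IN={e:6; rest ⊤}   OUT={a:-4, e:6; rest ⊤}
  B2:   IN={a:-4, e:6; rest ⊤}   OUT={a:-4, c:-24, e:0; rest ⊤}
  B3:   IN=(all ⊤)   OUT={b:-3; rest ⊤}
  B4:   IN={b:-3; rest ⊤}   OUT={a:-6; rest ⊤}
  B5:   IN=(all ⊤)   OUT=(all ⊤)
  B6:   IN=(all ⊤)   OUT=(all ⊤)
  B7:   IN=(all ⊤)   OUT=(all ⊤)

Merge at B2: IN[B2] = OUT[B1] = {a: -4, b: ⊤, c: ⊤, d: ⊤, e: 6, f: ⊤}
Applying B2's transfer function to that IN value gives OUT[B2] (row B2 above).

Answer: {a: -4, b: ⊤, c: -24, d: ⊤, e: 0, f: ⊤}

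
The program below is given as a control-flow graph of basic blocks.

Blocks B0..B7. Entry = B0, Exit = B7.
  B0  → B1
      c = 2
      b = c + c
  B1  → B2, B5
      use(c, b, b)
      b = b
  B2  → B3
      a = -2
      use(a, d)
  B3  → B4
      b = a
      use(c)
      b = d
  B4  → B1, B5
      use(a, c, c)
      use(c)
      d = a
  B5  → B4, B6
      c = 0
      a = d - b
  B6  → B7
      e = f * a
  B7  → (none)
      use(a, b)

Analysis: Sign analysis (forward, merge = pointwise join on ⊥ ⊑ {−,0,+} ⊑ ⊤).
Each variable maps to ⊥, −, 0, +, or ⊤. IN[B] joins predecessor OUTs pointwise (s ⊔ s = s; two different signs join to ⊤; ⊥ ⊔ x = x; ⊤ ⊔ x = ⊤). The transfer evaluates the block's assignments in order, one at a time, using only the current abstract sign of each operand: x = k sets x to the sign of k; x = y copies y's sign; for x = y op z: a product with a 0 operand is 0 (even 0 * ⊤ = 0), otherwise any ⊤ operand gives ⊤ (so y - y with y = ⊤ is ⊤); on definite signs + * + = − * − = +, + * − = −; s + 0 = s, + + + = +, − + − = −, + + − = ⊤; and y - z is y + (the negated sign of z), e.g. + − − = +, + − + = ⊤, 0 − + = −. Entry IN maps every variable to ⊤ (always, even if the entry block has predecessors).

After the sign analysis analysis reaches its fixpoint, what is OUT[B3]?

Fixpoint table:
  B0:   IN=(all ⊤)   OUT={b:+, c:+; rest ⊤}
  B1:   IN=(all ⊤)   OUT=(all ⊤)
  B2:   IN=(all ⊤)   OUT={a:-; rest ⊤}
  B3:   IN={a:-; rest ⊤}   OUT={a:-; rest ⊤}
  B4:   IN=(all ⊤)   OUT=(all ⊤)
  B5:   IN=(all ⊤)   OUT={c:0; rest ⊤}
  B6:   IN={c:0; rest ⊤}   OUT={c:0; rest ⊤}
  B7:   IN={c:0; rest ⊤}   OUT={c:0; rest ⊤}

Merge at B3: IN[B3] = OUT[B2] = {a: -, b: ⊤, c: ⊤, d: ⊤, e: ⊤, f: ⊤}
Applying B3's transfer function to that IN value gives OUT[B3] (row B3 above).

Answer: {a: -, b: ⊤, c: ⊤, d: ⊤, e: ⊤, f: ⊤}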